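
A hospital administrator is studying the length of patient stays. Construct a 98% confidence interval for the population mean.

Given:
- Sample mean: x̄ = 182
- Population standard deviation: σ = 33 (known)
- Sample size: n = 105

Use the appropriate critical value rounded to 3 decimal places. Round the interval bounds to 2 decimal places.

The population standard deviation σ is known, so use a z-interval (standard normal critical value).

For 98% confidence, z* = 2.326 (from standard normal table)

Standard error: SE = σ/√n = 33/√105 = 3.220470

Margin of error: E = z* × SE = 2.326 × 3.220470 = 7.4908

Z-interval: x̄ ± E = 182 ± 7.4908 = (174.5092, 189.4908)

Rounded to 2 decimal places:

(174.51, 189.49)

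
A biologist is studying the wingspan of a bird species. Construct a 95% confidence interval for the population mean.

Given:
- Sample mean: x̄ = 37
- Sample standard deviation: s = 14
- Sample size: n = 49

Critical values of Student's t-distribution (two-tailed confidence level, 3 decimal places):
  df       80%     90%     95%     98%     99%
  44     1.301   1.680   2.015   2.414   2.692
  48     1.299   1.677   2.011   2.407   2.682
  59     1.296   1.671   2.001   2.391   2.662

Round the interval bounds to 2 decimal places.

The population standard deviation σ is unknown (only the sample standard deviation s is given), so use a t-interval with df = n - 1 = 49 - 1 = 48.

For 95% confidence with df = 48, t* = 2.011 (from t-table)

Standard error: SE = s/√n = 14/√49 = 2.000000

Margin of error: E = t* × SE = 2.011 × 2.000000 = 4.0220

T-interval: x̄ ± E = 37 ± 4.0220 = (32.9780, 41.0220)

Rounded to 2 decimal places:

(32.98, 41.02)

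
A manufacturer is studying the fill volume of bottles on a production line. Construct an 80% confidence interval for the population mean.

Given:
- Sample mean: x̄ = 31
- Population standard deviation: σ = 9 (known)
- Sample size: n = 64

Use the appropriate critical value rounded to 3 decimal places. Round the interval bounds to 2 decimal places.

The population standard deviation σ is known, so use a z-interval (standard normal critical value).

For 80% confidence, z* = 1.282 (from standard normal table)

Standard error: SE = σ/√n = 9/√64 = 1.125000

Margin of error: E = z* × SE = 1.282 × 1.125000 = 1.4423

Z-interval: x̄ ± E = 31 ± 1.4423 = (29.5577, 32.4423)

Rounded to 2 decimal places:

(29.56, 32.44)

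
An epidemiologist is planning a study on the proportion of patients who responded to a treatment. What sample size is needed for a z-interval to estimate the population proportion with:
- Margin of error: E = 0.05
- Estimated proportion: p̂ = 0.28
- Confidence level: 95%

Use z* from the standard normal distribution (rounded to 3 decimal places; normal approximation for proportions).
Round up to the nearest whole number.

Using z* for proportion z-interval (normal approximation).

For 95% confidence, z* = 1.96 (from standard normal table)

Sample size formula for proportion z-interval: n = z*²p̂(1-p̂)/E²

n = 1.96² × 0.28 × 0.72 / 0.05²
  = 3.8416 × 0.2016 / 0.0025
  = 309.7866

Round up to the nearest whole number: n = 310

310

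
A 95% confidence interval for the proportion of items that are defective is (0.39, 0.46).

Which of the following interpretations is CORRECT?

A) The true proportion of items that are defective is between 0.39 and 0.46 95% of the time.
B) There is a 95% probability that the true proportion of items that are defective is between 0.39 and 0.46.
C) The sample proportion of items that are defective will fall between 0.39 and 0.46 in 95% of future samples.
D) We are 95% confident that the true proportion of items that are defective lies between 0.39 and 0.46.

A confidence interval represents our confidence in the procedure, not a probability statement about the parameter.

Key concept: If we repeated this sampling process many times and computed a 95% CI each time, about 95% of those intervals would contain the true population parameter.

For this specific interval (0.39, 0.46):
- Midpoint (point estimate): 0.425
- Margin of error: 0.035

The correct interpretation is the one stating confidence that the true parameter lies in the interval — option D.

D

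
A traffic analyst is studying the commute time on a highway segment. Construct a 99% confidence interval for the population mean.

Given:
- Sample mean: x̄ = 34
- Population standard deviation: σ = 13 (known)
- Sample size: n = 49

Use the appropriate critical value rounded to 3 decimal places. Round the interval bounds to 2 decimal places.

The population standard deviation σ is known, so use a z-interval (standard normal critical value).

For 99% confidence, z* = 2.576 (from standard normal table)

Standard error: SE = σ/√n = 13/√49 = 1.857143

Margin of error: E = z* × SE = 2.576 × 1.857143 = 4.7840

Z-interval: x̄ ± E = 34 ± 4.7840 = (29.2160, 38.7840)

Rounded to 2 decimal places:

(29.22, 38.78)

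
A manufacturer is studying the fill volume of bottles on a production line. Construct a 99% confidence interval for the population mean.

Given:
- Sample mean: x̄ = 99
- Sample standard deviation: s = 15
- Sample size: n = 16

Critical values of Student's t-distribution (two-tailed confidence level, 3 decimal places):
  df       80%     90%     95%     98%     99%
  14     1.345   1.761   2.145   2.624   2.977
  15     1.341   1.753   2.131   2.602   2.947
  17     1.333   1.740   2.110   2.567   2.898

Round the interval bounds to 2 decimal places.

The population standard deviation σ is unknown (only the sample standard deviation s is given), so use a t-interval with df = n - 1 = 16 - 1 = 15.

For 99% confidence with df = 15, t* = 2.947 (from t-table)

Standard error: SE = s/√n = 15/√16 = 3.750000

Margin of error: E = t* × SE = 2.947 × 3.750000 = 11.0512

T-interval: x̄ ± E = 99 ± 11.0512 = (87.9488, 110.0512)

Rounded to 2 decimal places:

(87.95, 110.05)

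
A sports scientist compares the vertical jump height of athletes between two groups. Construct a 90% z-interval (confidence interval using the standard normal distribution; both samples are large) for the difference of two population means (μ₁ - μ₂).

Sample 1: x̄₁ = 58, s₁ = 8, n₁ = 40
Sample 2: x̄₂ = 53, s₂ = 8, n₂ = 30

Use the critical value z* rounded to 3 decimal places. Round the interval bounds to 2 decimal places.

Both samples are large (n₁ = 40 ≥ 30, n₂ = 30 ≥ 30), so a z-interval for the difference of means applies.

Point estimate: x̄₁ - x̄₂ = 58 - 53 = 5

Standard error: SE = √(s₁²/n₁ + s₂²/n₂)
= √(8²/40 + 8²/30)
= √(1.600000 + 2.133333)
= 1.932184

For 90% confidence, z* = 1.645 (from standard normal table)
Margin of error: E = z* × SE = 1.645 × 1.932184 = 3.1784

Z-interval: (x̄₁ - x̄₂) ± E = 5 ± 3.1784 = (1.8216, 8.1784)

Rounded to 2 decimal places:

(1.82, 8.18)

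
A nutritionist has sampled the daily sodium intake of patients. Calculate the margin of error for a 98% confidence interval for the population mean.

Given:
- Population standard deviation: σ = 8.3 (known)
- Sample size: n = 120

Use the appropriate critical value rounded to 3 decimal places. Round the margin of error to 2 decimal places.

The population standard deviation σ is known, so use the z-interval margin of error formula.

For 98% confidence, z* = 2.326 (from standard normal table)

Margin of error formula for z-interval: E = z* × σ/√n

E = 2.326 × 8.3/√120
  = 2.326 × 0.757683
  = 1.7624

Rounded to 2 decimal places:

1.76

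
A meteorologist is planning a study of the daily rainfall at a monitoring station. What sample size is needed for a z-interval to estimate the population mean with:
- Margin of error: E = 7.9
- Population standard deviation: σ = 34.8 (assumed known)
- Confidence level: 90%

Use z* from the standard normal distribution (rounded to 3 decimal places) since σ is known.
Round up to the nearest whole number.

Using z* since population σ is known (z-interval formula).

For 90% confidence, z* = 1.645 (from standard normal table)

Sample size formula for z-interval: n = (z*σ/E)²

n = (1.645 × 34.8 / 7.9)²
  = (7.246329)²
  = 52.5093

Round up to the nearest whole number: n = 53

53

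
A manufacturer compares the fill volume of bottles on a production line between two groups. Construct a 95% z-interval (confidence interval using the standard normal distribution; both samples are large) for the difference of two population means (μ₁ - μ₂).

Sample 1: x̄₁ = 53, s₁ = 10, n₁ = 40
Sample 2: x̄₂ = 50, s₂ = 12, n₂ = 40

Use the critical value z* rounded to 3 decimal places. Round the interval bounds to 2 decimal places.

Both samples are large (n₁ = 40 ≥ 30, n₂ = 40 ≥ 30), so a z-interval for the difference of means applies.

Point estimate: x̄₁ - x̄₂ = 53 - 50 = 3

Standard error: SE = √(s₁²/n₁ + s₂²/n₂)
= √(10²/40 + 12²/40)
= √(2.500000 + 3.600000)
= 2.469818

For 95% confidence, z* = 1.96 (from standard normal table)
Margin of error: E = z* × SE = 1.96 × 2.469818 = 4.8408

Z-interval: (x̄₁ - x̄₂) ± E = 3 ± 4.8408 = (-1.8408, 7.8408)

Rounded to 2 decimal places:

(-1.84, 7.84)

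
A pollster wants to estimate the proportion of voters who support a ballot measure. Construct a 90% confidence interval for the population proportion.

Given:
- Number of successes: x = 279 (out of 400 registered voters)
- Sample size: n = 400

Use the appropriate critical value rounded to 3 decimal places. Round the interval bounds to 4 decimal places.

Sample proportion: p̂ = 279/400 = 0.697500

Check conditions for normal approximation:
  np̂ = 279 ≥ 10 ✓
  n(1-p̂) = 121 ≥ 10 ✓

The sample is large enough, so use a z-interval (normal approximation) for the proportion.

For 90% confidence, z* = 1.645 (from standard normal table)

Standard error: SE = √(p̂(1-p̂)/n) = √(0.697500×0.302500/400) = 0.02296703

Margin of error: E = z* × SE = 1.645 × 0.02296703 = 0.037781

Z-interval: p̂ ± E = 0.697500 ± 0.037781 = (0.659719, 0.735281)

Rounded to 4 decimal places:

(0.6597, 0.7353)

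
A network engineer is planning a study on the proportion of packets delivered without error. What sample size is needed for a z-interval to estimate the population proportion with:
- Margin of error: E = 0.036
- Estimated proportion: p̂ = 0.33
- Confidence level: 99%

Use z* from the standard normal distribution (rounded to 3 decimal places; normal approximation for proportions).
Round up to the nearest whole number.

Using z* for proportion z-interval (normal approximation).

For 99% confidence, z* = 2.576 (from standard normal table)

Sample size formula for proportion z-interval: n = z*²p̂(1-p̂)/E²

n = 2.576² × 0.33 × 0.67 / 0.036²
  = 6.635776 × 0.2211 / 0.001296
  = 1132.0757

Round up to the nearest whole number: n = 1133

1133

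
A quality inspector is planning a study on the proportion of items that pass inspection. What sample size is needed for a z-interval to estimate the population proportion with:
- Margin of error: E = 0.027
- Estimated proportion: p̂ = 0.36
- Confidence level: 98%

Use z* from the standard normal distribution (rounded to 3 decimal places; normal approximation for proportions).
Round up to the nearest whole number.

Using z* for proportion z-interval (normal approximation).

For 98% confidence, z* = 2.326 (from standard normal table)

Sample size formula for proportion z-interval: n = z*²p̂(1-p̂)/E²

n = 2.326² × 0.36 × 0.64 / 0.027²
  = 5.410276 × 0.2304 / 0.000729
  = 1709.9144

Round up to the nearest whole number: n = 1710

1710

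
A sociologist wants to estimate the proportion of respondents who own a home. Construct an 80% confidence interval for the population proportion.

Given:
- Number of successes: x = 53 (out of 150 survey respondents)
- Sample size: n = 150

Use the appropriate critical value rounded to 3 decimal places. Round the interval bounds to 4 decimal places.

Sample proportion: p̂ = 53/150 = 0.353333

Check conditions for normal approximation:
  np̂ = 53 ≥ 10 ✓
  n(1-p̂) = 97 ≥ 10 ✓

The sample is large enough, so use a z-interval (normal approximation) for the proportion.

For 80% confidence, z* = 1.282 (from standard normal table)

Standard error: SE = √(p̂(1-p̂)/n) = √(0.353333×0.646667/150) = 0.03902895

Margin of error: E = z* × SE = 1.282 × 0.03902895 = 0.050035

Z-interval: p̂ ± E = 0.353333 ± 0.050035 = (0.303298, 0.403368)

Rounded to 4 decimal places:

(0.3033, 0.4034)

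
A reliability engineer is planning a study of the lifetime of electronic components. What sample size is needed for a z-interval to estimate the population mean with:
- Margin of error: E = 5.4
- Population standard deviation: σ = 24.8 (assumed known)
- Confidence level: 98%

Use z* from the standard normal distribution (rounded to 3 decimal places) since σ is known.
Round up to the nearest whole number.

Using z* since population σ is known (z-interval formula).

For 98% confidence, z* = 2.326 (from standard normal table)

Sample size formula for z-interval: n = (z*σ/E)²

n = (2.326 × 24.8 / 5.4)²
  = (10.682370)²
  = 114.1130

Round up to the nearest whole number: n = 115

115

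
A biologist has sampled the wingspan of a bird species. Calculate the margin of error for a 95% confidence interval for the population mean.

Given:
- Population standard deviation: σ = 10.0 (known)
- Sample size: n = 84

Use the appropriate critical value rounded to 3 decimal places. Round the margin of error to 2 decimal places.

The population standard deviation σ is known, so use the z-interval margin of error formula.

For 95% confidence, z* = 1.96 (from standard normal table)

Margin of error formula for z-interval: E = z* × σ/√n

E = 1.96 × 10.0/√84
  = 1.96 × 1.091089
  = 2.1385

Rounded to 2 decimal places:

2.14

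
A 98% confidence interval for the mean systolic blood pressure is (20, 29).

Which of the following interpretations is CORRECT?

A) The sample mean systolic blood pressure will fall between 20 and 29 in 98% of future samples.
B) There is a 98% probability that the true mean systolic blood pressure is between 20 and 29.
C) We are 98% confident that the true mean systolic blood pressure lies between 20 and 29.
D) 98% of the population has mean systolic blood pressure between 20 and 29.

A confidence interval represents our confidence in the procedure, not a probability statement about the parameter.

Key concept: If we repeated this sampling process many times and computed a 98% CI each time, about 98% of those intervals would contain the true population parameter.

For this specific interval (20, 29):
- Midpoint (point estimate): 24.5
- Margin of error: 4.5

The correct interpretation is the one stating confidence that the true parameter lies in the interval — option C.

C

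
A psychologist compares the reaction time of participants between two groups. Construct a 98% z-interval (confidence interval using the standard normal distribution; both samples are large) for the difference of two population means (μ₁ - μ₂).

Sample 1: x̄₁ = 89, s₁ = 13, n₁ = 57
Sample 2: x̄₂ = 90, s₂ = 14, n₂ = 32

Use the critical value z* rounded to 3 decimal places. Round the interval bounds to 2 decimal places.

Both samples are large (n₁ = 57 ≥ 30, n₂ = 32 ≥ 30), so a z-interval for the difference of means applies.

Point estimate: x̄₁ - x̄₂ = 89 - 90 = -1

Standard error: SE = √(s₁²/n₁ + s₂²/n₂)
= √(13²/57 + 14²/32)
= √(2.964912 + 6.125000)
= 3.014948

For 98% confidence, z* = 2.326 (from standard normal table)
Margin of error: E = z* × SE = 2.326 × 3.014948 = 7.0128

Z-interval: (x̄₁ - x̄₂) ± E = -1 ± 7.0128 = (-8.0128, 6.0128)

Rounded to 2 decimal places:

(-8.01, 6.01)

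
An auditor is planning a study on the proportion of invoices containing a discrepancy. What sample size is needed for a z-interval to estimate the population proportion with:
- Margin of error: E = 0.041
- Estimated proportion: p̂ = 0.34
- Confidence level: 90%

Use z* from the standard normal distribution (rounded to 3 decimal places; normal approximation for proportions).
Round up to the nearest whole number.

Using z* for proportion z-interval (normal approximation).

For 90% confidence, z* = 1.645 (from standard normal table)

Sample size formula for proportion z-interval: n = z*²p̂(1-p̂)/E²

n = 1.645² × 0.34 × 0.66 / 0.041²
  = 2.706025 × 0.2244 / 0.001681
  = 361.2326

Round up to the nearest whole number: n = 362

362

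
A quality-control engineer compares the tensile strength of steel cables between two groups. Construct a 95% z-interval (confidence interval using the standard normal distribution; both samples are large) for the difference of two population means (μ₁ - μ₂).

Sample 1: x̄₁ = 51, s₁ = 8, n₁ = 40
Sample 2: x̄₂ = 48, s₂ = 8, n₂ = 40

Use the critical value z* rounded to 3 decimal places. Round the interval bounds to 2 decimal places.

Both samples are large (n₁ = 40 ≥ 30, n₂ = 40 ≥ 30), so a z-interval for the difference of means applies.

Point estimate: x̄₁ - x̄₂ = 51 - 48 = 3

Standard error: SE = √(s₁²/n₁ + s₂²/n₂)
= √(8²/40 + 8²/40)
= √(1.600000 + 1.600000)
= 1.788854

For 95% confidence, z* = 1.96 (from standard normal table)
Margin of error: E = z* × SE = 1.96 × 1.788854 = 3.5062

Z-interval: (x̄₁ - x̄₂) ± E = 3 ± 3.5062 = (-0.5062, 6.5062)

Rounded to 2 decimal places:

(-0.51, 6.51)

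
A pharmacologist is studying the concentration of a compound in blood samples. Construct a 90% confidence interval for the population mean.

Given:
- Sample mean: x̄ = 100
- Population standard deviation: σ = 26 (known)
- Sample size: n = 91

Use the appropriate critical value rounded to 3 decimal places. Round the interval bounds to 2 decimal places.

The population standard deviation σ is known, so use a z-interval (standard normal critical value).

For 90% confidence, z* = 1.645 (from standard normal table)

Standard error: SE = σ/√n = 26/√91 = 2.725541

Margin of error: E = z* × SE = 1.645 × 2.725541 = 4.4835

Z-interval: x̄ ± E = 100 ± 4.4835 = (95.5165, 104.4835)

Rounded to 2 decimal places:

(95.52, 104.48)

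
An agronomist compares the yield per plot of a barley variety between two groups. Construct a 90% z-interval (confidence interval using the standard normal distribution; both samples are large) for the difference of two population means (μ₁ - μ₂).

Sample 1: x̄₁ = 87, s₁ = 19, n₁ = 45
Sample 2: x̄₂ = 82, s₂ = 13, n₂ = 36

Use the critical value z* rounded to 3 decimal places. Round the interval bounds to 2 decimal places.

Both samples are large (n₁ = 45 ≥ 30, n₂ = 36 ≥ 30), so a z-interval for the difference of means applies.

Point estimate: x̄₁ - x̄₂ = 87 - 82 = 5

Standard error: SE = √(s₁²/n₁ + s₂²/n₂)
= √(19²/45 + 13²/36)
= √(8.022222 + 4.694444)
= 3.566044

For 90% confidence, z* = 1.645 (from standard normal table)
Margin of error: E = z* × SE = 1.645 × 3.566044 = 5.8661

Z-interval: (x̄₁ - x̄₂) ± E = 5 ± 5.8661 = (-0.8661, 10.8661)

Rounded to 2 decimal places:

(-0.87, 10.87)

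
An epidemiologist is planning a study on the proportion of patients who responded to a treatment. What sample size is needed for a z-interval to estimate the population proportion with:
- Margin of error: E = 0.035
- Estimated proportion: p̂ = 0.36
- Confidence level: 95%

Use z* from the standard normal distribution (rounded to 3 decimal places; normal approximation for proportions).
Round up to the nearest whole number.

Using z* for proportion z-interval (normal approximation).

For 95% confidence, z* = 1.96 (from standard normal table)

Sample size formula for proportion z-interval: n = z*²p̂(1-p̂)/E²

n = 1.96² × 0.36 × 0.64 / 0.035²
  = 3.8416 × 0.2304 / 0.001225
  = 722.5344

Round up to the nearest whole number: n = 723

723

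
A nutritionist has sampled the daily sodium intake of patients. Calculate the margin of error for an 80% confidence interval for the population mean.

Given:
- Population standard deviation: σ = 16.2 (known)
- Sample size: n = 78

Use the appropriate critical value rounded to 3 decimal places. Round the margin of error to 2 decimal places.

The population standard deviation σ is known, so use the z-interval margin of error formula.

For 80% confidence, z* = 1.282 (from standard normal table)

Margin of error formula for z-interval: E = z* × σ/√n

E = 1.282 × 16.2/√78
  = 1.282 × 1.834289
  = 2.3516

Rounded to 2 decimal places:

2.35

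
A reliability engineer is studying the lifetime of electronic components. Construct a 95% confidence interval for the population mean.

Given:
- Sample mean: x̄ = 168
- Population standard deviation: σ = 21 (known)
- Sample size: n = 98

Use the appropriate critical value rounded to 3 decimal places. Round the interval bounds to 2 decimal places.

The population standard deviation σ is known, so use a z-interval (standard normal critical value).

For 95% confidence, z* = 1.96 (from standard normal table)

Standard error: SE = σ/√n = 21/√98 = 2.121320

Margin of error: E = z* × SE = 1.96 × 2.121320 = 4.1578

Z-interval: x̄ ± E = 168 ± 4.1578 = (163.8422, 172.1578)

Rounded to 2 decimal places:

(163.84, 172.16)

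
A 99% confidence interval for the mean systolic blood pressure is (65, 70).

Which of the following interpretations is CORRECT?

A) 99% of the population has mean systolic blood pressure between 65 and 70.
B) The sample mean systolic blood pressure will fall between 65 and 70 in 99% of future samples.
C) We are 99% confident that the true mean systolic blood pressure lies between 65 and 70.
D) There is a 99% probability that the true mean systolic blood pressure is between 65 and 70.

A confidence interval represents our confidence in the procedure, not a probability statement about the parameter.

Key concept: If we repeated this sampling process many times and computed a 99% CI each time, about 99% of those intervals would contain the true population parameter.

For this specific interval (65, 70):
- Midpoint (point estimate): 67.5
- Margin of error: 2.5

The correct interpretation is the one stating confidence that the true parameter lies in the interval — option C.

C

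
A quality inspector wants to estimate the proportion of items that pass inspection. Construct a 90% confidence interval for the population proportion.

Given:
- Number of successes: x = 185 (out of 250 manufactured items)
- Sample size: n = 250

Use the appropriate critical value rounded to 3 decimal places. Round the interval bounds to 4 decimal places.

Sample proportion: p̂ = 185/250 = 0.740000

Check conditions for normal approximation:
  np̂ = 185 ≥ 10 ✓
  n(1-p̂) = 65 ≥ 10 ✓

The sample is large enough, so use a z-interval (normal approximation) for the proportion.

For 90% confidence, z* = 1.645 (from standard normal table)

Standard error: SE = √(p̂(1-p̂)/n) = √(0.740000×0.260000/250) = 0.02774167

Margin of error: E = z* × SE = 1.645 × 0.02774167 = 0.045635

Z-interval: p̂ ± E = 0.740000 ± 0.045635 = (0.694365, 0.785635)

Rounded to 4 decimal places:

(0.6944, 0.7856)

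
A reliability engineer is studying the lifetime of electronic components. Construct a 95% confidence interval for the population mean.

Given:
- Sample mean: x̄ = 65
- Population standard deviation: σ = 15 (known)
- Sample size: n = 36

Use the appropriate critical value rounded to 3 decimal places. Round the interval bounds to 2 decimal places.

The population standard deviation σ is known, so use a z-interval (standard normal critical value).

For 95% confidence, z* = 1.96 (from standard normal table)

Standard error: SE = σ/√n = 15/√36 = 2.500000

Margin of error: E = z* × SE = 1.96 × 2.500000 = 4.9000

Z-interval: x̄ ± E = 65 ± 4.9000 = (60.1000, 69.9000)

Rounded to 2 decimal places:

(60.10, 69.90)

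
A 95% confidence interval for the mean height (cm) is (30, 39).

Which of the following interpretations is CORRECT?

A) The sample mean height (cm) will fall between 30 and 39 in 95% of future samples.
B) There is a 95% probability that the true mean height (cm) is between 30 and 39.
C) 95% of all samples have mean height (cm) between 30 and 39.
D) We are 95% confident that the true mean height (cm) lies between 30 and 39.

A confidence interval represents our confidence in the procedure, not a probability statement about the parameter.

Key concept: If we repeated this sampling process many times and computed a 95% CI each time, about 95% of those intervals would contain the true population parameter.

For this specific interval (30, 39):
- Midpoint (point estimate): 34.5
- Margin of error: 4.5

The correct interpretation is the one stating confidence that the true parameter lies in the interval — option D.

D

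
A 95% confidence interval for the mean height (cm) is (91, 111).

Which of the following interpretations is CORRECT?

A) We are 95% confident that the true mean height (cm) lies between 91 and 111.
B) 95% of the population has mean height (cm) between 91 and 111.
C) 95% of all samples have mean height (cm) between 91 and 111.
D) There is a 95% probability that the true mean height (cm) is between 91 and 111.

A confidence interval represents our confidence in the procedure, not a probability statement about the parameter.

Key concept: If we repeated this sampling process many times and computed a 95% CI each time, about 95% of those intervals would contain the true population parameter.

For this specific interval (91, 111):
- Midpoint (point estimate): 101
- Margin of error: 10

The correct interpretation is the one stating confidence that the true parameter lies in the interval — option A.

A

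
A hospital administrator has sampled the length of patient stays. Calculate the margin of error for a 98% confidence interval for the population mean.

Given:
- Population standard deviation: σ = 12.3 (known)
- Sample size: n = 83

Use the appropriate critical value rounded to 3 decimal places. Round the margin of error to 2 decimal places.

The population standard deviation σ is known, so use the z-interval margin of error formula.

For 98% confidence, z* = 2.326 (from standard normal table)

Margin of error formula for z-interval: E = z* × σ/√n

E = 2.326 × 12.3/√83
  = 2.326 × 1.350100
  = 3.1403

Rounded to 2 decimal places:

3.14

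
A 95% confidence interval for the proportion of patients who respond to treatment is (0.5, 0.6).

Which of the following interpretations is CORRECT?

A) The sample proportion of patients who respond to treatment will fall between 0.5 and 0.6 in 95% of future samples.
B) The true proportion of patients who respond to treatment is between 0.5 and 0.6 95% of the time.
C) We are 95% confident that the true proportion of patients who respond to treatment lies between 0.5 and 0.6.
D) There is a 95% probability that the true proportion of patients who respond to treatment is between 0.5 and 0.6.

A confidence interval represents our confidence in the procedure, not a probability statement about the parameter.

Key concept: If we repeated this sampling process many times and computed a 95% CI each time, about 95% of those intervals would contain the true population parameter.

For this specific interval (0.5, 0.6):
- Midpoint (point estimate): 0.55
- Margin of error: 0.05

The correct interpretation is the one stating confidence that the true parameter lies in the interval — option C.

C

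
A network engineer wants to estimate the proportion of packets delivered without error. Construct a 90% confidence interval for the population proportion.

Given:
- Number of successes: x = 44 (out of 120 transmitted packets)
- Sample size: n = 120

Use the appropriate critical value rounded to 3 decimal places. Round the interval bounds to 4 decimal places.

Sample proportion: p̂ = 44/120 = 0.366667

Check conditions for normal approximation:
  np̂ = 44 ≥ 10 ✓
  n(1-p̂) = 76 ≥ 10 ✓

The sample is large enough, so use a z-interval (normal approximation) for the proportion.

For 90% confidence, z* = 1.645 (from standard normal table)

Standard error: SE = √(p̂(1-p̂)/n) = √(0.366667×0.633333/120) = 0.04399074

Margin of error: E = z* × SE = 1.645 × 0.04399074 = 0.072365

Z-interval: p̂ ± E = 0.366667 ± 0.072365 = (0.294302, 0.439031)

Rounded to 4 decimal places:

(0.2943, 0.4390)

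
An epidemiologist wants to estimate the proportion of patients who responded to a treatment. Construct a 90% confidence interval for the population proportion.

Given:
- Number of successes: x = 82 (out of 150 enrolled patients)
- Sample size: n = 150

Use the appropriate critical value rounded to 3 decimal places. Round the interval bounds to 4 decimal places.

Sample proportion: p̂ = 82/150 = 0.546667

Check conditions for normal approximation:
  np̂ = 82 ≥ 10 ✓
  n(1-p̂) = 68 ≥ 10 ✓

The sample is large enough, so use a z-interval (normal approximation) for the proportion.

For 90% confidence, z* = 1.645 (from standard normal table)

Standard error: SE = √(p̂(1-p̂)/n) = √(0.546667×0.453333/150) = 0.04064663

Margin of error: E = z* × SE = 1.645 × 0.04064663 = 0.066864

Z-interval: p̂ ± E = 0.546667 ± 0.066864 = (0.479803, 0.613530)

Rounded to 4 decimal places:

(0.4798, 0.6135)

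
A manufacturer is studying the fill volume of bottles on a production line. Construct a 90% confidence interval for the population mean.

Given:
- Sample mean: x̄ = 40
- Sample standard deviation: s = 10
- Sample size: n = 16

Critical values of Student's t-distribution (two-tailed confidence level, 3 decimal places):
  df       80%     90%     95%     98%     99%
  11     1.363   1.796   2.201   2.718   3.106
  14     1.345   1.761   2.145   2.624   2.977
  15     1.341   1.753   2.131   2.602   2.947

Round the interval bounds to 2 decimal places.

The population standard deviation σ is unknown (only the sample standard deviation s is given), so use a t-interval with df = n - 1 = 16 - 1 = 15.

For 90% confidence with df = 15, t* = 1.753 (from t-table)

Standard error: SE = s/√n = 10/√16 = 2.500000

Margin of error: E = t* × SE = 1.753 × 2.500000 = 4.3825

T-interval: x̄ ± E = 40 ± 4.3825 = (35.6175, 44.3825)

Rounded to 2 decimal places:

(35.62, 44.38)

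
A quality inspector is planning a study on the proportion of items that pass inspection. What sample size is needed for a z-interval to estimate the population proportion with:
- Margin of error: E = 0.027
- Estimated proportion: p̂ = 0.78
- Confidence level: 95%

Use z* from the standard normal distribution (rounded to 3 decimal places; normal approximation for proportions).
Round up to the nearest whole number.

Using z* for proportion z-interval (normal approximation).

For 95% confidence, z* = 1.96 (from standard normal table)

Sample size formula for proportion z-interval: n = z*²p̂(1-p̂)/E²

n = 1.96² × 0.78 × 0.22 / 0.027²
  = 3.8416 × 0.1716 / 0.000729
  = 904.2779

Round up to the nearest whole number: n = 905

905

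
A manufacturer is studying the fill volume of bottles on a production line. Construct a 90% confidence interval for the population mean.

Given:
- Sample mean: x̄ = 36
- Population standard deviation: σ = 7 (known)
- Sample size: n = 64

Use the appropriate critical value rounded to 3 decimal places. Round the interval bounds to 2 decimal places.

The population standard deviation σ is known, so use a z-interval (standard normal critical value).

For 90% confidence, z* = 1.645 (from standard normal table)

Standard error: SE = σ/√n = 7/√64 = 0.875000

Margin of error: E = z* × SE = 1.645 × 0.875000 = 1.4394

Z-interval: x̄ ± E = 36 ± 1.4394 = (34.5606, 37.4394)

Rounded to 2 decimal places:

(34.56, 37.44)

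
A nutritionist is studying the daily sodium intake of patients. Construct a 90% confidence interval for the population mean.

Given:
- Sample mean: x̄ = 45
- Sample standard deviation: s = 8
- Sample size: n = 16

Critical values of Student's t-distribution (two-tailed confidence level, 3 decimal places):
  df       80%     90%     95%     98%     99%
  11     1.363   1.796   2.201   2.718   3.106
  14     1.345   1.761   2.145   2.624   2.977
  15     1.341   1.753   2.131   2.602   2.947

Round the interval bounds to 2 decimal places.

The population standard deviation σ is unknown (only the sample standard deviation s is given), so use a t-interval with df = n - 1 = 16 - 1 = 15.

For 90% confidence with df = 15, t* = 1.753 (from t-table)

Standard error: SE = s/√n = 8/√16 = 2.000000

Margin of error: E = t* × SE = 1.753 × 2.000000 = 3.5060

T-interval: x̄ ± E = 45 ± 3.5060 = (41.4940, 48.5060)

Rounded to 2 decimal places:

(41.49, 48.51)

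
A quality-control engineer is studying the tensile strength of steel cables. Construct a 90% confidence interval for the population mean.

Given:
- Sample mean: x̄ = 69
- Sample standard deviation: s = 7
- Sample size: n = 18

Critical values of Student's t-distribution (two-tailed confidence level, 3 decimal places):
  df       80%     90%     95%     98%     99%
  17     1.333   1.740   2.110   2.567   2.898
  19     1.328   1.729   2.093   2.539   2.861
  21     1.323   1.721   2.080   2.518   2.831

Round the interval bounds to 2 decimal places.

The population standard deviation σ is unknown (only the sample standard deviation s is given), so use a t-interval with df = n - 1 = 18 - 1 = 17.

For 90% confidence with df = 17, t* = 1.740 (from t-table)

Standard error: SE = s/√n = 7/√18 = 1.649916

Margin of error: E = t* × SE = 1.740 × 1.649916 = 2.8709

T-interval: x̄ ± E = 69 ± 2.8709 = (66.1291, 71.8709)

Rounded to 2 decimal places:

(66.13, 71.87)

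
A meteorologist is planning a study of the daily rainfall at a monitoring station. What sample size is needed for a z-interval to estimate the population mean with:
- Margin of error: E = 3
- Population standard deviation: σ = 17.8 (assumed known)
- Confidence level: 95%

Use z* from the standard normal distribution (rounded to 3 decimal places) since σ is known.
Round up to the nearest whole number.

Using z* since population σ is known (z-interval formula).

For 95% confidence, z* = 1.96 (from standard normal table)

Sample size formula for z-interval: n = (z*σ/E)²

n = (1.96 × 17.8 / 3)²
  = (11.629333)²
  = 135.2414

Round up to the nearest whole number: n = 136

136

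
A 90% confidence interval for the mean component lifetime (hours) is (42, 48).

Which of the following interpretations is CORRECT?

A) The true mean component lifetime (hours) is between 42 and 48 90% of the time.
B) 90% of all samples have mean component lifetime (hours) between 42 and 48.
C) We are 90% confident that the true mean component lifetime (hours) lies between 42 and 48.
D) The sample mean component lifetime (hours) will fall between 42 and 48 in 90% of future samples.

A confidence interval represents our confidence in the procedure, not a probability statement about the parameter.

Key concept: If we repeated this sampling process many times and computed a 90% CI each time, about 90% of those intervals would contain the true population parameter.

For this specific interval (42, 48):
- Midpoint (point estimate): 45
- Margin of error: 3

The correct interpretation is the one stating confidence that the true parameter lies in the interval — option C.

C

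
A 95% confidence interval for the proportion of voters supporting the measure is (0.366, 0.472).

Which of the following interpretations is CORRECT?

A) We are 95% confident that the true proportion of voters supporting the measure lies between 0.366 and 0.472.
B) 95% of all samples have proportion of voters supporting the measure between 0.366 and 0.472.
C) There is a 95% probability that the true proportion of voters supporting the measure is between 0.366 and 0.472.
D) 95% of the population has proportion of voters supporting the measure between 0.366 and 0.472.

A confidence interval represents our confidence in the procedure, not a probability statement about the parameter.

Key concept: If we repeated this sampling process many times and computed a 95% CI each time, about 95% of those intervals would contain the true population parameter.

For this specific interval (0.366, 0.472):
- Midpoint (point estimate): 0.419
- Margin of error: 0.053

The correct interpretation is the one stating confidence that the true parameter lies in the interval — option A.

A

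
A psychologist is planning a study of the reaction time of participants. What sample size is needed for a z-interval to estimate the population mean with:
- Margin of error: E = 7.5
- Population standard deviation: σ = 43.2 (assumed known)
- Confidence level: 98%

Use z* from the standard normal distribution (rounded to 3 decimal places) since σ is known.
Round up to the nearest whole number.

Using z* since population σ is known (z-interval formula).

For 98% confidence, z* = 2.326 (from standard normal table)

Sample size formula for z-interval: n = (z*σ/E)²

n = (2.326 × 43.2 / 7.5)²
  = (13.397760)²
  = 179.5000

Round up to the nearest whole number: n = 180

180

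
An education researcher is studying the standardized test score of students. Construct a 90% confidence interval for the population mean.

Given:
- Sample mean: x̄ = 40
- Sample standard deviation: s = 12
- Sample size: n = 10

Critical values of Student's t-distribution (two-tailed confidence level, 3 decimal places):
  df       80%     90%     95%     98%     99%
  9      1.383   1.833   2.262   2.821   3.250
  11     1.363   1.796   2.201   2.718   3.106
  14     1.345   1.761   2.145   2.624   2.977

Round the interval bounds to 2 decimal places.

The population standard deviation σ is unknown (only the sample standard deviation s is given), so use a t-interval with df = n - 1 = 10 - 1 = 9.

For 90% confidence with df = 9, t* = 1.833 (from t-table)

Standard error: SE = s/√n = 12/√10 = 3.794733

Margin of error: E = t* × SE = 1.833 × 3.794733 = 6.9557

T-interval: x̄ ± E = 40 ± 6.9557 = (33.0443, 46.9557)

Rounded to 2 decimal places:

(33.04, 46.96)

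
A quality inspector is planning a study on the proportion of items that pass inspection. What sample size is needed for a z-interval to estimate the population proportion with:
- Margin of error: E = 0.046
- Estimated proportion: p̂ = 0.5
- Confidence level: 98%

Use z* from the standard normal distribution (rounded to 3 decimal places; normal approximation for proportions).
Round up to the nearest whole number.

Using z* for proportion z-interval (normal approximation).

For 98% confidence, z* = 2.326 (from standard normal table)

Sample size formula for proportion z-interval: n = z*²p̂(1-p̂)/E²

n = 2.326² × 0.5 × 0.5 / 0.046²
  = 5.410276 × 0.25 / 0.002116
  = 639.2103

Round up to the nearest whole number: n = 640

640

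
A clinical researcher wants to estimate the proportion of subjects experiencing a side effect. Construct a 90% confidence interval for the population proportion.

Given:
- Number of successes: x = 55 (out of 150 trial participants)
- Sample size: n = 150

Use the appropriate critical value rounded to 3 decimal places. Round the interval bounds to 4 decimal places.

Sample proportion: p̂ = 55/150 = 0.366667

Check conditions for normal approximation:
  np̂ = 55 ≥ 10 ✓
  n(1-p̂) = 95 ≥ 10 ✓

The sample is large enough, so use a z-interval (normal approximation) for the proportion.

For 90% confidence, z* = 1.645 (from standard normal table)

Standard error: SE = √(p̂(1-p̂)/n) = √(0.366667×0.633333/150) = 0.03934651

Margin of error: E = z* × SE = 1.645 × 0.03934651 = 0.064725

Z-interval: p̂ ± E = 0.366667 ± 0.064725 = (0.301942, 0.431392)

Rounded to 4 decimal places:

(0.3019, 0.4314)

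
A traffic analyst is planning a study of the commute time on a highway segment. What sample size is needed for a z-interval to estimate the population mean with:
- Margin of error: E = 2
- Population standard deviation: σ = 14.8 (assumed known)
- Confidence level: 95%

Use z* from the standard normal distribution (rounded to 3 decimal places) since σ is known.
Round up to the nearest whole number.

Using z* since population σ is known (z-interval formula).

For 95% confidence, z* = 1.96 (from standard normal table)

Sample size formula for z-interval: n = (z*σ/E)²

n = (1.96 × 14.8 / 2)²
  = (14.504000)²
  = 210.3660

Round up to the nearest whole number: n = 211

211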